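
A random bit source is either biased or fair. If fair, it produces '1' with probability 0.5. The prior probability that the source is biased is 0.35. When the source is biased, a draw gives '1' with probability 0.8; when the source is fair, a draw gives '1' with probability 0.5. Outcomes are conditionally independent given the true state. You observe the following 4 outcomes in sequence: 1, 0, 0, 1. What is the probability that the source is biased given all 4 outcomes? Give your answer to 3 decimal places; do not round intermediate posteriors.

0.181

After '1': P(biased) = 0.8·0.3500 / (0.8·0.3500 + 0.5·0.6500) ≈ 0.4628
After '0': P(biased) = 0.2·0.4628 / (0.2·0.4628 + 0.5·0.5372) ≈ 0.2563
After '0': P(biased) = 0.2·0.2563 / (0.2·0.2563 + 0.5·0.7437) ≈ 0.1211
After '1': P(biased) = 0.8·0.1211 / (0.8·0.1211 + 0.5·0.8789) ≈ 0.1807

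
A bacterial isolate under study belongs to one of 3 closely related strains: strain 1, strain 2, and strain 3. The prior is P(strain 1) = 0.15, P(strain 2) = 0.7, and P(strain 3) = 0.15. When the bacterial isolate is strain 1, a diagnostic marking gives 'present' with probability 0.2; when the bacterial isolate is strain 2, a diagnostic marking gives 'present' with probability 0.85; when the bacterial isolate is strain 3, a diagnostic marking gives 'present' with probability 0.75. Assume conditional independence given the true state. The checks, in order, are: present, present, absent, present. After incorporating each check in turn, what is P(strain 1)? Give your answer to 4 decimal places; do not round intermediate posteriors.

0.0118

After 'present': normaliser = 0.2·0.1500 + 0.85·0.7000 + 0.75·0.1500; P(strain 1) ≈ 0.0407, P(strain 2) ≈ 0.8068, P(strain 3) ≈ 0.1525
After 'present': normaliser = 0.2·0.0407 + 0.85·0.8068 + 0.75·0.1525; P(strain 1) ≈ 0.0101, P(strain 2) ≈ 0.8484, P(strain 3) ≈ 0.1415
After 'absent': normaliser = 0.8·0.0101 + 0.15·0.8484 + 0.25·0.1415; P(strain 1) ≈ 0.0472, P(strain 2) ≈ 0.7455, P(strain 3) ≈ 0.2073
After 'present': normaliser = 0.2·0.0472 + 0.85·0.7455 + 0.75·0.2073; P(strain 1) ≈ 0.0118, P(strain 2) ≈ 0.7935, P(strain 3) ≈ 0.1947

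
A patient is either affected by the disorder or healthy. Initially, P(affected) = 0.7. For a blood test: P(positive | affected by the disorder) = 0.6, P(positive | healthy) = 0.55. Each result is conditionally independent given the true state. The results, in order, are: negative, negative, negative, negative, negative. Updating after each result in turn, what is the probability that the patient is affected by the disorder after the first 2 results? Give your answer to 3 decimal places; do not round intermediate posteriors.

After 'negative': P(affected) = 0.4·0.7000 / (0.4·0.7000 + 0.45·0.3000) ≈ 0.6747
After 'negative': P(affected) = 0.4·0.6747 / (0.4·0.6747 + 0.45·0.3253) ≈ 0.6483

0.648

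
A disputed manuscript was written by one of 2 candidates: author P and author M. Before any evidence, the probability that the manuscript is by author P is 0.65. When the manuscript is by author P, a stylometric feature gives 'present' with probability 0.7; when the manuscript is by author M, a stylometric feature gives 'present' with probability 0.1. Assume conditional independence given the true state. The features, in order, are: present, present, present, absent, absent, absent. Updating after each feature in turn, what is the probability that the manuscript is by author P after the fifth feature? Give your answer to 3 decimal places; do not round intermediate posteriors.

0.986

After 'present': P(author P) = 0.7·0.6500 / (0.7·0.6500 + 0.1·0.3500) ≈ 0.9286
After 'present': P(author P) = 0.7·0.9286 / (0.7·0.9286 + 0.1·0.0714) ≈ 0.9891
After 'present': P(author P) = 0.7·0.9891 / (0.7·0.9891 + 0.1·0.0109) ≈ 0.9984
After 'absent': P(author P) = 0.3·0.9984 / (0.3·0.9984 + 0.9·0.0016) ≈ 0.9953
After 'absent': P(author P) = 0.3·0.9953 / (0.3·0.9953 + 0.9·0.0047) ≈ 0.9861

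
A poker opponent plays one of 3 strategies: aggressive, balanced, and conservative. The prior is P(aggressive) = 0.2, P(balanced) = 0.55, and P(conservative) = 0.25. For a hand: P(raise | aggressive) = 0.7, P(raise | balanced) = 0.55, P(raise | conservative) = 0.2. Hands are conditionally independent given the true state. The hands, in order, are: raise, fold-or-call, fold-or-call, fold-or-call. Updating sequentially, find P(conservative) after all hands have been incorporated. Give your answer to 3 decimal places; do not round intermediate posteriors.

0.450

Apply Bayes' rule sequentially, carrying P(conservative) forward.
After 'raise': normaliser = 0.7·0.2000 + 0.55·0.5500 + 0.2·0.2500; P(aggressive) ≈ 0.2843, P(balanced) ≈ 0.6142, P(conservative) ≈ 0.1015
After 'fold-or-call': normaliser = 0.3·0.2843 + 0.45·0.6142 + 0.8·0.1015; P(aggressive) ≈ 0.1926, P(balanced) ≈ 0.6241, P(conservative) ≈ 0.1834
After 'fold-or-call': normaliser = 0.3·0.1926 + 0.45·0.6241 + 0.8·0.1834; P(aggressive) ≈ 0.1190, P(balanced) ≈ 0.5787, P(conservative) ≈ 0.3023
After 'fold-or-call': normaliser = 0.3·0.1190 + 0.45·0.5787 + 0.8·0.3023; P(aggressive) ≈ 0.0664, P(balanced) ≈ 0.4841, P(conservative) ≈ 0.4496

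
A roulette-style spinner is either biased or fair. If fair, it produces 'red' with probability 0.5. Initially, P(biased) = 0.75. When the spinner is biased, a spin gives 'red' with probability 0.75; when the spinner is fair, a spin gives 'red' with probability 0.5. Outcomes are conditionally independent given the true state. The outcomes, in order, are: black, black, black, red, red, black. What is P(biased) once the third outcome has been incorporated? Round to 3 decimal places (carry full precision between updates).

0.273

Each posterior becomes the prior for the next update.
After 'black': P(biased) = 0.25·0.7500 / (0.25·0.7500 + 0.5·0.2500) ≈ 0.6000
After 'black': P(biased) = 0.25·0.6000 / (0.25·0.6000 + 0.5·0.4000) ≈ 0.4286
After 'black': P(biased) = 0.25·0.4286 / (0.25·0.4286 + 0.5·0.5714) ≈ 0.2727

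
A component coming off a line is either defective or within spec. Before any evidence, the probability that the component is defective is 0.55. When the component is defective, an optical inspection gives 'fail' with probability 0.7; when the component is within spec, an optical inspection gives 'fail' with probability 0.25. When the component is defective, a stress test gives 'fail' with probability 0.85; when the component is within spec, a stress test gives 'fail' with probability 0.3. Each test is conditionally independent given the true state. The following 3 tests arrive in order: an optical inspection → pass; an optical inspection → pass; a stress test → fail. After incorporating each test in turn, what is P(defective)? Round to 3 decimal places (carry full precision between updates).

0.357

After an optical inspection='pass': P(defective) = 0.3·0.5500 / (0.3·0.5500 + 0.75·0.4500) ≈ 0.3284
After an optical inspection='pass': P(defective) = 0.3·0.3284 / (0.3·0.3284 + 0.75·0.6716) ≈ 0.1636
After a stress test='fail': P(defective) = 0.85·0.1636 / (0.85·0.1636 + 0.3·0.8364) ≈ 0.3565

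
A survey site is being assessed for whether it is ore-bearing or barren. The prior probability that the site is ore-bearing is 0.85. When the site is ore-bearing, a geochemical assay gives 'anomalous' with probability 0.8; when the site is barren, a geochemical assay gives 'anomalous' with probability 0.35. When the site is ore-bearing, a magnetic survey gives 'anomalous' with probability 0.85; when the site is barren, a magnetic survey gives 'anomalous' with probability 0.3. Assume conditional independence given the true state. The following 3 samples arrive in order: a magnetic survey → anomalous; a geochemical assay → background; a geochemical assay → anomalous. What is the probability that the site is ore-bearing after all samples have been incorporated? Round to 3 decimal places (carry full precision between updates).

After a magnetic survey='anomalous': P(ore) = 0.85·0.8500 / (0.85·0.8500 + 0.3·0.1500) ≈ 0.9414
After a geochemical assay='background': P(ore) = 0.2·0.9414 / (0.2·0.9414 + 0.65·0.0586) ≈ 0.8317
After a geochemical assay='anomalous': P(ore) = 0.8·0.8317 / (0.8·0.8317 + 0.35·0.1683) ≈ 0.9186

0.919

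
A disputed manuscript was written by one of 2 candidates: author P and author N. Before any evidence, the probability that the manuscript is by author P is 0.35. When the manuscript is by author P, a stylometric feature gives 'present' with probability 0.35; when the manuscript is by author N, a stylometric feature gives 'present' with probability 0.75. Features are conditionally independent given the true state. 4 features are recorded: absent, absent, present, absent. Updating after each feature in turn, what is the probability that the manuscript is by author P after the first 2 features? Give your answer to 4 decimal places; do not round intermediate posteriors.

0.7845

Each posterior becomes the prior for the next update.
After 'absent': P(author P) = 0.65·0.3500 / (0.65·0.3500 + 0.25·0.6500) ≈ 0.5833
After 'absent': P(author P) = 0.65·0.5833 / (0.65·0.5833 + 0.25·0.4167) ≈ 0.7845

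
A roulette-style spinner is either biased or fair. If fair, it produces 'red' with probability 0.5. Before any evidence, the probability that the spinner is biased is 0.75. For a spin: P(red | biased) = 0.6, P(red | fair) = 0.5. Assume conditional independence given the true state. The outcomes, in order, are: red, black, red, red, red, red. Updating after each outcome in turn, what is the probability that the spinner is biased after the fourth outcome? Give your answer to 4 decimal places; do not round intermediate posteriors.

0.8057

After 'red': P(biased) = 0.6·0.7500 / (0.6·0.7500 + 0.5·0.2500) ≈ 0.7826
After 'black': P(biased) = 0.4·0.7826 / (0.4·0.7826 + 0.5·0.2174) ≈ 0.7423
After 'red': P(biased) = 0.6·0.7423 / (0.6·0.7423 + 0.5·0.2577) ≈ 0.7756
After 'red': P(biased) = 0.6·0.7756 / (0.6·0.7756 + 0.5·0.2244) ≈ 0.8057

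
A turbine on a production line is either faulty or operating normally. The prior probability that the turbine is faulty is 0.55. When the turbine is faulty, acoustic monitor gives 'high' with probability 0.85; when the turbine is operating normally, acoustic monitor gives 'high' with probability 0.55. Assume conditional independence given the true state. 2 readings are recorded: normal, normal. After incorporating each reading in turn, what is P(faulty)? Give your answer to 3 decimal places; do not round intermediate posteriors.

After 'normal': P(faulty) = 0.15·0.5500 / (0.15·0.5500 + 0.45·0.4500) ≈ 0.2895
After 'normal': P(faulty) = 0.15·0.2895 / (0.15·0.2895 + 0.45·0.7105) ≈ 0.1196

0.120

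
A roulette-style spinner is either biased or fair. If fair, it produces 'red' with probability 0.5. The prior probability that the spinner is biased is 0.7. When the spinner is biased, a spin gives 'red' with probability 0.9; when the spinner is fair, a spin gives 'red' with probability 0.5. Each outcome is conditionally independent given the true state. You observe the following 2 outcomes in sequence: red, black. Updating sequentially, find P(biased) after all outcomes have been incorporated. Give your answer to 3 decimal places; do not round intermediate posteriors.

Each posterior becomes the prior for the next update.
After 'red': P(biased) = 0.9·0.7000 / (0.9·0.7000 + 0.5·0.3000) ≈ 0.8077
After 'black': P(biased) = 0.1·0.8077 / (0.1·0.8077 + 0.5·0.1923) ≈ 0.4565

0.457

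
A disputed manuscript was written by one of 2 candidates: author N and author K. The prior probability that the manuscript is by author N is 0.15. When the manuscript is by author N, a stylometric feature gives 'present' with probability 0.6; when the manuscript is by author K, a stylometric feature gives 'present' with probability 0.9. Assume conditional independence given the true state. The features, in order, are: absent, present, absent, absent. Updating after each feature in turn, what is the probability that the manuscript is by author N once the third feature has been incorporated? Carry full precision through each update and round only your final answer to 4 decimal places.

After 'absent': P(author N) = 0.4·0.1500 / (0.4·0.1500 + 0.1·0.8500) ≈ 0.4138
After 'present': P(author N) = 0.6·0.4138 / (0.6·0.4138 + 0.9·0.5862) ≈ 0.3200
After 'absent': P(author N) = 0.4·0.3200 / (0.4·0.3200 + 0.1·0.6800) ≈ 0.6531

0.6531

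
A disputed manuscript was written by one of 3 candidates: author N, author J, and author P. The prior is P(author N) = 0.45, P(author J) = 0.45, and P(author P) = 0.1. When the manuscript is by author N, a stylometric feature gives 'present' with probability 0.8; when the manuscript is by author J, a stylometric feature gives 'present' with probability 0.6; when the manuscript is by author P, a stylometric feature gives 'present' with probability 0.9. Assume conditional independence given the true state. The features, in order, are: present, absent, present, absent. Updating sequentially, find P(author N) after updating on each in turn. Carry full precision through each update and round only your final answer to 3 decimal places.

After 'present': normaliser = 0.8·0.4500 + 0.6·0.4500 + 0.9·0.1000; P(author N) ≈ 0.5000, P(author J) ≈ 0.3750, P(author P) ≈ 0.1250
After 'absent': normaliser = 0.2·0.5000 + 0.4·0.3750 + 0.1·0.1250; P(author N) ≈ 0.3810, P(author J) ≈ 0.5714, P(author P) ≈ 0.0476
After 'present': normaliser = 0.8·0.3810 + 0.6·0.5714 + 0.9·0.0476; P(author N) ≈ 0.4414, P(author J) ≈ 0.4966, P(author P) ≈ 0.0621
After 'absent': normaliser = 0.2·0.4414 + 0.4·0.4966 + 0.1·0.0621; P(author N) ≈ 0.3012, P(author J) ≈ 0.6776, P(author P) ≈ 0.0212

0.301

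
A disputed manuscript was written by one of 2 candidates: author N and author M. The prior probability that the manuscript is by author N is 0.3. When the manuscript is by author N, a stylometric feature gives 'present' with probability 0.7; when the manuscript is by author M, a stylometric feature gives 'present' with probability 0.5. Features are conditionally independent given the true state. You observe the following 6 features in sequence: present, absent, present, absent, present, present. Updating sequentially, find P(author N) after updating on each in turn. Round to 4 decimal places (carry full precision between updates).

After 'present': P(author N) = 0.7·0.3000 / (0.7·0.3000 + 0.5·0.7000) ≈ 0.3750
After 'absent': P(author N) = 0.3·0.3750 / (0.3·0.3750 + 0.5·0.6250) ≈ 0.2647
After 'present': P(author N) = 0.7·0.2647 / (0.7·0.2647 + 0.5·0.7353) ≈ 0.3351
After 'absent': P(author N) = 0.3·0.3351 / (0.3·0.3351 + 0.5·0.6649) ≈ 0.2322
After 'present': P(author N) = 0.7·0.2322 / (0.7·0.2322 + 0.5·0.7678) ≈ 0.2974
After 'present': P(author N) = 0.7·0.2974 / (0.7·0.2974 + 0.5·0.7026) ≈ 0.3721

0.3721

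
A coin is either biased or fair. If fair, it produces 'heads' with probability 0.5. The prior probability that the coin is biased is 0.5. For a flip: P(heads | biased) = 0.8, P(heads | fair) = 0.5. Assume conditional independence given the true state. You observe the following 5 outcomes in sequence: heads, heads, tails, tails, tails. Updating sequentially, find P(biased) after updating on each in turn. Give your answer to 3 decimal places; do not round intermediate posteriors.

0.141

After 'heads': P(biased) = 0.8·0.5000 / (0.8·0.5000 + 0.5·0.5000) ≈ 0.6154
After 'heads': P(biased) = 0.8·0.6154 / (0.8·0.6154 + 0.5·0.3846) ≈ 0.7191
After 'tails': P(biased) = 0.2·0.7191 / (0.2·0.7191 + 0.5·0.2809) ≈ 0.5059
After 'tails': P(biased) = 0.2·0.5059 / (0.2·0.5059 + 0.5·0.4941) ≈ 0.2906
After 'tails': P(biased) = 0.2·0.2906 / (0.2·0.2906 + 0.5·0.7094) ≈ 0.1408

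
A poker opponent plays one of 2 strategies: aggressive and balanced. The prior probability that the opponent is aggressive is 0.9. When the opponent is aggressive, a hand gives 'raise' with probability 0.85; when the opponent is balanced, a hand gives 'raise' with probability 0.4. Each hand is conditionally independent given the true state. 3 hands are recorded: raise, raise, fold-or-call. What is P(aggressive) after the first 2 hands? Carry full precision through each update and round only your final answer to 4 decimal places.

Apply Bayes' rule sequentially, carrying P(aggressive) forward.
After 'raise': P(aggressive) = 0.85·0.9000 / (0.85·0.9000 + 0.4·0.1000) ≈ 0.9503
After 'raise': P(aggressive) = 0.85·0.9503 / (0.85·0.9503 + 0.4·0.0497) ≈ 0.9760

0.9760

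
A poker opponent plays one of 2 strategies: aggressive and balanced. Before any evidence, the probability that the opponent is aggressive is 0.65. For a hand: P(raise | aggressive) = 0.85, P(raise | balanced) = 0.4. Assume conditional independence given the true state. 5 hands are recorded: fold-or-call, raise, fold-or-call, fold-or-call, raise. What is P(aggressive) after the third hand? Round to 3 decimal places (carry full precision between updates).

0.198

After 'fold-or-call': P(aggressive) = 0.15·0.6500 / (0.15·0.6500 + 0.6·0.3500) ≈ 0.3171
After 'raise': P(aggressive) = 0.85·0.3171 / (0.85·0.3171 + 0.4·0.6829) ≈ 0.4966
After 'fold-or-call': P(aggressive) = 0.15·0.4966 / (0.15·0.4966 + 0.6·0.5034) ≈ 0.1979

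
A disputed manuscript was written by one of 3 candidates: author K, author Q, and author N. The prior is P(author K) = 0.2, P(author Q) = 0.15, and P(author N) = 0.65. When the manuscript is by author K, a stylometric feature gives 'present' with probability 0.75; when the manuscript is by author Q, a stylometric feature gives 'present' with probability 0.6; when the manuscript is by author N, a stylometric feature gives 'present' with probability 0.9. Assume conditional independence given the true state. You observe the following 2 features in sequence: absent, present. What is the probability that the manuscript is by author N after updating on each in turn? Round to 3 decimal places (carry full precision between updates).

Apply Bayes' rule sequentially, carrying P(author N) forward.
After 'absent': normaliser = 0.25·0.2000 + 0.4·0.1500 + 0.1·0.6500; P(author K) ≈ 0.2857, P(author Q) ≈ 0.3429, P(author N) ≈ 0.3714
After 'present': normaliser = 0.75·0.2857 + 0.6·0.3429 + 0.9·0.3714; P(author K) ≈ 0.2841, P(author Q) ≈ 0.2727, P(author N) ≈ 0.4432

0.443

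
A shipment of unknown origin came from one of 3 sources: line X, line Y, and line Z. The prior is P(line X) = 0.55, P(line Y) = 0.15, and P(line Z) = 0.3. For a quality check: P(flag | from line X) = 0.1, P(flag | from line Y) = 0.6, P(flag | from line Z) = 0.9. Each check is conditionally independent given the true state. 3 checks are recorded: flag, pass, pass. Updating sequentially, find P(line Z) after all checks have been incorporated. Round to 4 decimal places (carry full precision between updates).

Each posterior becomes the prior for the next update.
After 'flag': normaliser = 0.1·0.5500 + 0.6·0.1500 + 0.9·0.3000; P(line X) ≈ 0.1325, P(line Y) ≈ 0.2169, P(line Z) ≈ 0.6506
After 'pass': normaliser = 0.9·0.1325 + 0.4·0.2169 + 0.1·0.6506; P(line X) ≈ 0.4400, P(line Y) ≈ 0.3200, P(line Z) ≈ 0.2400
After 'pass': normaliser = 0.9·0.4400 + 0.4·0.3200 + 0.1·0.2400; P(line X) ≈ 0.7226, P(line Y) ≈ 0.2336, P(line Z) ≈ 0.0438

0.0438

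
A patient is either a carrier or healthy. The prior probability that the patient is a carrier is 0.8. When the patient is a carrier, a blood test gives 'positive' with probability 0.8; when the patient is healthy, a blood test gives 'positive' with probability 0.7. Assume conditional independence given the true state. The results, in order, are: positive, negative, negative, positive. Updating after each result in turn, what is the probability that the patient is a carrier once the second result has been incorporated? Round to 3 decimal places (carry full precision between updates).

0.753

Each posterior becomes the prior for the next update.
After 'positive': P(carrier) = 0.8·0.8000 / (0.8·0.8000 + 0.7·0.2000) ≈ 0.8205
After 'negative': P(carrier) = 0.2·0.8205 / (0.2·0.8205 + 0.3·0.1795) ≈ 0.7529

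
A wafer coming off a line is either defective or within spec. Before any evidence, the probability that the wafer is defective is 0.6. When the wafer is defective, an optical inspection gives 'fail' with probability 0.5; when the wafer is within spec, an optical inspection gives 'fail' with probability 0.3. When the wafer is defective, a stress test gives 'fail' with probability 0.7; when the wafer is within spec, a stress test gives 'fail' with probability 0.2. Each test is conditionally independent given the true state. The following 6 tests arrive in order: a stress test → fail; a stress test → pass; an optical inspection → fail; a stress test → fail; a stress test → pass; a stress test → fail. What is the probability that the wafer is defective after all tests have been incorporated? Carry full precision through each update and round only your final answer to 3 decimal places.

After a stress test='fail': P(defective) = 0.7·0.6000 / (0.7·0.6000 + 0.2·0.4000) ≈ 0.8400
After a stress test='pass': P(defective) = 0.3·0.8400 / (0.3·0.8400 + 0.8·0.1600) ≈ 0.6632
After an optical inspection='fail': P(defective) = 0.5·0.6632 / (0.5·0.6632 + 0.3·0.3368) ≈ 0.7664
After a stress test='fail': P(defective) = 0.7·0.7664 / (0.7·0.7664 + 0.2·0.2336) ≈ 0.9199
After a stress test='pass': P(defective) = 0.3·0.9199 / (0.3·0.9199 + 0.8·0.0801) ≈ 0.8116
After a stress test='fail': P(defective) = 0.7·0.8116 / (0.7·0.8116 + 0.2·0.1884) ≈ 0.9378

0.938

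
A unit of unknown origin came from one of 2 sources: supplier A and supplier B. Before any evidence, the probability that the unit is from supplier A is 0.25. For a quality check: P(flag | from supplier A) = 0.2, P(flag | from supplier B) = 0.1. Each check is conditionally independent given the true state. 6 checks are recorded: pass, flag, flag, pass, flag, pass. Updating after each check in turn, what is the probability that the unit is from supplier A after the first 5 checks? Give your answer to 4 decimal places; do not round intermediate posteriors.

After 'pass': P(supplier A) = 0.8·0.2500 / (0.8·0.2500 + 0.9·0.7500) ≈ 0.2286
After 'flag': P(supplier A) = 0.2·0.2286 / (0.2·0.2286 + 0.1·0.7714) ≈ 0.3721
After 'flag': P(supplier A) = 0.2·0.3721 / (0.2·0.3721 + 0.1·0.6279) ≈ 0.5424
After 'pass': P(supplier A) = 0.8·0.5424 / (0.8·0.5424 + 0.9·0.4576) ≈ 0.5130
After 'flag': P(supplier A) = 0.2·0.5130 / (0.2·0.5130 + 0.1·0.4870) ≈ 0.6781

0.6781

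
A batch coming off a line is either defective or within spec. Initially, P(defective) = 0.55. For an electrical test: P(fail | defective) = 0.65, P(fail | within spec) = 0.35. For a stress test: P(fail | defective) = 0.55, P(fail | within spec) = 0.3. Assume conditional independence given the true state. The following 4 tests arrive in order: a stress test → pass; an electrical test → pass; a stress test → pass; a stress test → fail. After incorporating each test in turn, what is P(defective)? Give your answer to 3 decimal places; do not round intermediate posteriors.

0.333

After a stress test='pass': P(defective) = 0.45·0.5500 / (0.45·0.5500 + 0.7·0.4500) ≈ 0.4400
After an electrical test='pass': P(defective) = 0.35·0.4400 / (0.35·0.4400 + 0.65·0.5600) ≈ 0.2973
After a stress test='pass': P(defective) = 0.45·0.2973 / (0.45·0.2973 + 0.7·0.7027) ≈ 0.2138
After a stress test='fail': P(defective) = 0.55·0.2138 / (0.55·0.2138 + 0.3·0.7862) ≈ 0.3327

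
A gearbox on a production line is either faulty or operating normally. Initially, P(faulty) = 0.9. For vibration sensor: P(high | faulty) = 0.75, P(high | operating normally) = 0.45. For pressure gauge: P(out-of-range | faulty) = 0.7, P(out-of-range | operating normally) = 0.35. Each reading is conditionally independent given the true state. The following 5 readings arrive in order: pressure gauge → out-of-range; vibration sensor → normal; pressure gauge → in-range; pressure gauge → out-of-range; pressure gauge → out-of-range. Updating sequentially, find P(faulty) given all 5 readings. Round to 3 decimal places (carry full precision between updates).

0.938

Each posterior becomes the prior for the next update.
After pressure gauge='out-of-range': P(faulty) = 0.7·0.9000 / (0.7·0.9000 + 0.35·0.1000) ≈ 0.9474
After vibration sensor='normal': P(faulty) = 0.25·0.9474 / (0.25·0.9474 + 0.55·0.0526) ≈ 0.8911
After pressure gauge='in-range': P(faulty) = 0.3·0.8911 / (0.3·0.8911 + 0.65·0.1089) ≈ 0.7906
After pressure gauge='out-of-range': P(faulty) = 0.7·0.7906 / (0.7·0.7906 + 0.35·0.2094) ≈ 0.8831
After pressure gauge='out-of-range': P(faulty) = 0.7·0.8831 / (0.7·0.8831 + 0.35·0.1169) ≈ 0.9379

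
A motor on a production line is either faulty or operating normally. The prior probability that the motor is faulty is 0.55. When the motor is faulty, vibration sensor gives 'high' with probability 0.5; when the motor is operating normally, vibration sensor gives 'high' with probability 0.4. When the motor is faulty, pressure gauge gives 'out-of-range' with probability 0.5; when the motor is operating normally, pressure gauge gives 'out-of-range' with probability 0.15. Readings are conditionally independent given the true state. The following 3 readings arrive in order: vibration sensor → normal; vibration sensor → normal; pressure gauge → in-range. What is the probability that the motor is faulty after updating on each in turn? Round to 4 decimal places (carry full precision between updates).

0.3330

After vibration sensor='normal': P(faulty) = 0.5·0.5500 / (0.5·0.5500 + 0.6·0.4500) ≈ 0.5046
After vibration sensor='normal': P(faulty) = 0.5·0.5046 / (0.5·0.5046 + 0.6·0.4954) ≈ 0.4591
After pressure gauge='in-range': P(faulty) = 0.5·0.4591 / (0.5·0.4591 + 0.85·0.5409) ≈ 0.3330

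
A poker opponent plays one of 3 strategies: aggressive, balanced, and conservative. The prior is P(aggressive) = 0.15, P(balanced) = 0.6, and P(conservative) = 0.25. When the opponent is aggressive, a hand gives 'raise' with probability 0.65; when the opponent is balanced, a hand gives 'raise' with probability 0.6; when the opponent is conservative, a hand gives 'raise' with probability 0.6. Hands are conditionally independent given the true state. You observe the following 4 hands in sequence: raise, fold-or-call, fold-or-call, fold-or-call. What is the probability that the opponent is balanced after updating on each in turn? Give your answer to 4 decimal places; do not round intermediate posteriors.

0.6257

After 'raise': normaliser = 0.65·0.1500 + 0.6·0.6000 + 0.6·0.2500; P(aggressive) ≈ 0.1605, P(balanced) ≈ 0.5926, P(conservative) ≈ 0.2469
After 'fold-or-call': normaliser = 0.35·0.1605 + 0.4·0.5926 + 0.4·0.2469; P(aggressive) ≈ 0.1433, P(balanced) ≈ 0.6047, P(conservative) ≈ 0.2520
After 'fold-or-call': normaliser = 0.35·0.1433 + 0.4·0.6047 + 0.4·0.2520; P(aggressive) ≈ 0.1277, P(balanced) ≈ 0.6158, P(conservative) ≈ 0.2566
After 'fold-or-call': normaliser = 0.35·0.1277 + 0.4·0.6158 + 0.4·0.2566; P(aggressive) ≈ 0.1135, P(balanced) ≈ 0.6257, P(conservative) ≈ 0.2607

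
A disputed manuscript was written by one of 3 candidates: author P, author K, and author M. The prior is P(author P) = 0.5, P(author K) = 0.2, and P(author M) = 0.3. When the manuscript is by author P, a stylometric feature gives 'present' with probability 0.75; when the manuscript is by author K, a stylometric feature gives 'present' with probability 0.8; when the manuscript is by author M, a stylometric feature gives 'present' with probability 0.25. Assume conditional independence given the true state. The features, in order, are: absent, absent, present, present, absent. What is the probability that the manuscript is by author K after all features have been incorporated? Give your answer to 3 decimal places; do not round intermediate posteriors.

0.077

Apply Bayes' rule sequentially, carrying P(author K) forward.
After 'absent': normaliser = 0.25·0.5000 + 0.2·0.2000 + 0.75·0.3000; P(author P) ≈ 0.3205, P(author K) ≈ 0.1026, P(author M) ≈ 0.5769
After 'absent': normaliser = 0.25·0.3205 + 0.2·0.1026 + 0.75·0.5769; P(author P) ≈ 0.1502, P(author K) ≈ 0.0385, P(author M) ≈ 0.8113
After 'present': normaliser = 0.75·0.1502 + 0.8·0.0385 + 0.25·0.8113; P(author P) ≈ 0.3254, P(author K) ≈ 0.0889, P(author M) ≈ 0.5857
After 'present': normaliser = 0.75·0.3254 + 0.8·0.0889 + 0.25·0.5857; P(author P) ≈ 0.5287, P(author K) ≈ 0.1540, P(author M) ≈ 0.3172
After 'absent': normaliser = 0.25·0.5287 + 0.2·0.1540 + 0.75·0.3172; P(author P) ≈ 0.3297, P(author K) ≈ 0.0768, P(author M) ≈ 0.5935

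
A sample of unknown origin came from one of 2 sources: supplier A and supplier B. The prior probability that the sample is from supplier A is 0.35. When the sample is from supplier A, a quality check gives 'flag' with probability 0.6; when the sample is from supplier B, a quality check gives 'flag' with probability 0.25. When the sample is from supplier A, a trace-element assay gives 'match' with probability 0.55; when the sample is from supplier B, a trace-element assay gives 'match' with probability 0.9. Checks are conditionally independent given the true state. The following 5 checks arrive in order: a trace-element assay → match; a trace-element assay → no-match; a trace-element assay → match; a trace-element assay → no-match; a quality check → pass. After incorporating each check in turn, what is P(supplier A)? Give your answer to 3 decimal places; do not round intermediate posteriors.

0.685

After a trace-element assay='match': P(supplier A) = 0.55·0.3500 / (0.55·0.3500 + 0.9·0.6500) ≈ 0.2476
After a trace-element assay='no-match': P(supplier A) = 0.45·0.2476 / (0.45·0.2476 + 0.1·0.7524) ≈ 0.5969
After a trace-element assay='match': P(supplier A) = 0.55·0.5969 / (0.55·0.5969 + 0.9·0.4031) ≈ 0.4750
After a trace-element assay='no-match': P(supplier A) = 0.45·0.4750 / (0.45·0.4750 + 0.1·0.5250) ≈ 0.8028
After a quality check='pass': P(supplier A) = 0.4·0.8028 / (0.4·0.8028 + 0.75·0.1972) ≈ 0.6847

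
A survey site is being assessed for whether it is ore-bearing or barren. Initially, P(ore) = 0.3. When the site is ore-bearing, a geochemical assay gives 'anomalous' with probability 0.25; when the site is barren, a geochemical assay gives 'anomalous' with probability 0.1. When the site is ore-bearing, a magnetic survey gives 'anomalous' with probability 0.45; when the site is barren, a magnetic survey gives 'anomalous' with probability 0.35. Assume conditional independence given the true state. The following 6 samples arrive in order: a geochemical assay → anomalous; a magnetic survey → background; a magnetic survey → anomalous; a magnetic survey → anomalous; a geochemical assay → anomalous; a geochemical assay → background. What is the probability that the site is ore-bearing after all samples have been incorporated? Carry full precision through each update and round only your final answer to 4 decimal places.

0.7574

After a geochemical assay='anomalous': P(ore) = 0.25·0.3000 / (0.25·0.3000 + 0.1·0.7000) ≈ 0.5172
After a magnetic survey='background': P(ore) = 0.55·0.5172 / (0.55·0.5172 + 0.65·0.4828) ≈ 0.4755
After a magnetic survey='anomalous': P(ore) = 0.45·0.4755 / (0.45·0.4755 + 0.35·0.5245) ≈ 0.5382
After a magnetic survey='anomalous': P(ore) = 0.45·0.5382 / (0.45·0.5382 + 0.35·0.4618) ≈ 0.5998
After a geochemical assay='anomalous': P(ore) = 0.25·0.5998 / (0.25·0.5998 + 0.1·0.4002) ≈ 0.7893
After a geochemical assay='background': P(ore) = 0.75·0.7893 / (0.75·0.7893 + 0.9·0.2107) ≈ 0.7574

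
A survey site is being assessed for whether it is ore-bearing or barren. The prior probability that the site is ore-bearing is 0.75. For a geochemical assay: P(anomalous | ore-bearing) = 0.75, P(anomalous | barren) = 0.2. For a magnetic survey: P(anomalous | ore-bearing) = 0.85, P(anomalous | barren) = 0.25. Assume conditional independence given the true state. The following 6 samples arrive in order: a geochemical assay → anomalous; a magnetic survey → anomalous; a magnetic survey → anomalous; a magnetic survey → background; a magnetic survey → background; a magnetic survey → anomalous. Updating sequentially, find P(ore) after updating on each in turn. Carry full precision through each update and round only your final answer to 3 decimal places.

After a geochemical assay='anomalous': P(ore) = 0.75·0.7500 / (0.75·0.7500 + 0.2·0.2500) ≈ 0.9184
After a magnetic survey='anomalous': P(ore) = 0.85·0.9184 / (0.85·0.9184 + 0.25·0.0816) ≈ 0.9745
After a magnetic survey='anomalous': P(ore) = 0.85·0.9745 / (0.85·0.9745 + 0.25·0.0255) ≈ 0.9924
After a magnetic survey='background': P(ore) = 0.15·0.9924 / (0.15·0.9924 + 0.75·0.0076) ≈ 0.9630
After a magnetic survey='background': P(ore) = 0.15·0.9630 / (0.15·0.9630 + 0.75·0.0370) ≈ 0.8388
After a magnetic survey='anomalous': P(ore) = 0.85·0.8388 / (0.85·0.8388 + 0.25·0.1612) ≈ 0.9465

0.946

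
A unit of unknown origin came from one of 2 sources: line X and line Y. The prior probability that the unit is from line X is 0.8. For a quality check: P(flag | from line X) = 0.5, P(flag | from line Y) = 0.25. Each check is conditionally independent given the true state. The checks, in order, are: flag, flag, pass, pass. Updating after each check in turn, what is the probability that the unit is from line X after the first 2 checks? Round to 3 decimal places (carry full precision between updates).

After 'flag': P(line X) = 0.5·0.8000 / (0.5·0.8000 + 0.25·0.2000) ≈ 0.8889
After 'flag': P(line X) = 0.5·0.8889 / (0.5·0.8889 + 0.25·0.1111) ≈ 0.9412

0.941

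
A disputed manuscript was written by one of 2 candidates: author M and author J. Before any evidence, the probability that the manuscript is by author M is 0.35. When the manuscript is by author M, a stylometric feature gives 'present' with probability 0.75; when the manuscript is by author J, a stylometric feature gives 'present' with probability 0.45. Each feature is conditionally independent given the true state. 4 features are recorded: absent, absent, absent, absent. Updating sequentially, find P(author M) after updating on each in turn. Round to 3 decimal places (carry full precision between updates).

0.022

After 'absent': P(author M) = 0.25·0.3500 / (0.25·0.3500 + 0.55·0.6500) ≈ 0.1966
After 'absent': P(author M) = 0.25·0.1966 / (0.25·0.1966 + 0.55·0.8034) ≈ 0.1001
After 'absent': P(author M) = 0.25·0.1001 / (0.25·0.1001 + 0.55·0.8999) ≈ 0.0481
After 'absent': P(author M) = 0.25·0.0481 / (0.25·0.0481 + 0.55·0.9519) ≈ 0.0225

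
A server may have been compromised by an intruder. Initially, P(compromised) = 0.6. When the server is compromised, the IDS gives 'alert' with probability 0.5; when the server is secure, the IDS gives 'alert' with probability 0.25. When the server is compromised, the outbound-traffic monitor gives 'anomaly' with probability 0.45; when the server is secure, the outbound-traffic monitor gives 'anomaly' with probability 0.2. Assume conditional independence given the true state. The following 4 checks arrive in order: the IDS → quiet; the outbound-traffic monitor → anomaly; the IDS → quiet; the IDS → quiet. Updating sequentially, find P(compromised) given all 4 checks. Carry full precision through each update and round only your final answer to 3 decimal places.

0.500

Apply Bayes' rule sequentially, carrying P(compromised) forward.
After the IDS='quiet': P(compromised) = 0.5·0.6000 / (0.5·0.6000 + 0.75·0.4000) ≈ 0.5000
After the outbound-traffic monitor='anomaly': P(compromised) = 0.45·0.5000 / (0.45·0.5000 + 0.2·0.5000) ≈ 0.6923
After the IDS='quiet': P(compromised) = 0.5·0.6923 / (0.5·0.6923 + 0.75·0.3077) ≈ 0.6000
After the IDS='quiet': P(compromised) = 0.5·0.6000 / (0.5·0.6000 + 0.75·0.4000) ≈ 0.5000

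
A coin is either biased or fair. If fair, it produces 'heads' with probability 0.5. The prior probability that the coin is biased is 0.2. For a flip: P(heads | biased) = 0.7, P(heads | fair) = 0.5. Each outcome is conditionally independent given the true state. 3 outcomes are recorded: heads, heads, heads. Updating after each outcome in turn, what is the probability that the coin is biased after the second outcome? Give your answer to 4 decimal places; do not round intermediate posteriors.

After 'heads': P(biased) = 0.7·0.2000 / (0.7·0.2000 + 0.5·0.8000) ≈ 0.2593
After 'heads': P(biased) = 0.7·0.2593 / (0.7·0.2593 + 0.5·0.7407) ≈ 0.3289

0.3289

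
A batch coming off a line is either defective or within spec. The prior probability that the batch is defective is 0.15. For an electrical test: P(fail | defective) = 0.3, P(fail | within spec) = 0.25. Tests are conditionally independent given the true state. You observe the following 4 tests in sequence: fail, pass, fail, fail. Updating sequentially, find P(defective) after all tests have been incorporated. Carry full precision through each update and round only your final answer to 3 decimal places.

After 'fail': P(defective) = 0.3·0.1500 / (0.3·0.1500 + 0.25·0.8500) ≈ 0.1748
After 'pass': P(defective) = 0.7·0.1748 / (0.7·0.1748 + 0.75·0.8252) ≈ 0.1650
After 'fail': P(defective) = 0.3·0.1650 / (0.3·0.1650 + 0.25·0.8350) ≈ 0.1917
After 'fail': P(defective) = 0.3·0.1917 / (0.3·0.1917 + 0.25·0.8083) ≈ 0.2216

0.222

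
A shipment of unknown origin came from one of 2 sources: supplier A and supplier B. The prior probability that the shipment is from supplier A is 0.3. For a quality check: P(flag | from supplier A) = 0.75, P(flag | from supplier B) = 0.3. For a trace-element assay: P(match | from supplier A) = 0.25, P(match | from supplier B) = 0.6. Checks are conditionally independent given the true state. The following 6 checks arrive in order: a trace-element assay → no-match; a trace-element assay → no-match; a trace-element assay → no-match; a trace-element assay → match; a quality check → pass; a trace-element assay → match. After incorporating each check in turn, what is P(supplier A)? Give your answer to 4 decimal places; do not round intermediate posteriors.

0.1491

After a trace-element assay='no-match': P(supplier A) = 0.75·0.3000 / (0.75·0.3000 + 0.4·0.7000) ≈ 0.4455
After a trace-element assay='no-match': P(supplier A) = 0.75·0.4455 / (0.75·0.4455 + 0.4·0.5545) ≈ 0.6011
After a trace-element assay='no-match': P(supplier A) = 0.75·0.6011 / (0.75·0.6011 + 0.4·0.3989) ≈ 0.7386
After a trace-element assay='match': P(supplier A) = 0.25·0.7386 / (0.25·0.7386 + 0.6·0.2614) ≈ 0.5407
After a quality check='pass': P(supplier A) = 0.25·0.5407 / (0.25·0.5407 + 0.7·0.4593) ≈ 0.2960
After a trace-element assay='match': P(supplier A) = 0.25·0.2960 / (0.25·0.2960 + 0.6·0.7040) ≈ 0.1491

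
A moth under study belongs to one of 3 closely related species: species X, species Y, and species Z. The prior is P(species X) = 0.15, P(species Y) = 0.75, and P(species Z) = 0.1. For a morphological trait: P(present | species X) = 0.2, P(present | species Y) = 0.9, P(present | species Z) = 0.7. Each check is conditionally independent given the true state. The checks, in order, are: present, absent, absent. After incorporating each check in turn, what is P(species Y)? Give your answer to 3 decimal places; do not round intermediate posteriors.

0.209

After 'present': normaliser = 0.2·0.1500 + 0.9·0.7500 + 0.7·0.1000; P(species X) ≈ 0.0387, P(species Y) ≈ 0.8710, P(species Z) ≈ 0.0903
After 'absent': normaliser = 0.8·0.0387 + 0.1·0.8710 + 0.3·0.0903; P(species X) ≈ 0.2133, P(species Y) ≈ 0.6000, P(species Z) ≈ 0.1867
After 'absent': normaliser = 0.8·0.2133 + 0.1·0.6000 + 0.3·0.1867; P(species X) ≈ 0.5953, P(species Y) ≈ 0.2093, P(species Z) ≈ 0.1953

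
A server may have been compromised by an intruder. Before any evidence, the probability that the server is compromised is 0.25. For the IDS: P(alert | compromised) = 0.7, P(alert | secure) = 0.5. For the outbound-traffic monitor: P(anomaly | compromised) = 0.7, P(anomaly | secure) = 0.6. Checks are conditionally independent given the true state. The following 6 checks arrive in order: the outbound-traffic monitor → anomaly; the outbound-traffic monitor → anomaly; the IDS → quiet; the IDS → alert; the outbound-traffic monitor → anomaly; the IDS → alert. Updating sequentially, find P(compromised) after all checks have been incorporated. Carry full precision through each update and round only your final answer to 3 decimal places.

After the outbound-traffic monitor='anomaly': P(compromised) = 0.7·0.2500 / (0.7·0.2500 + 0.6·0.7500) ≈ 0.2800
After the outbound-traffic monitor='anomaly': P(compromised) = 0.7·0.2800 / (0.7·0.2800 + 0.6·0.7200) ≈ 0.3121
After the IDS='quiet': P(compromised) = 0.3·0.3121 / (0.3·0.3121 + 0.5·0.6879) ≈ 0.2140
After the IDS='alert': P(compromised) = 0.7·0.2140 / (0.7·0.2140 + 0.5·0.7860) ≈ 0.2759
After the outbound-traffic monitor='anomaly': P(compromised) = 0.7·0.2759 / (0.7·0.2759 + 0.6·0.7241) ≈ 0.3078
After the IDS='alert': P(compromised) = 0.7·0.3078 / (0.7·0.3078 + 0.5·0.6922) ≈ 0.3837

0.384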